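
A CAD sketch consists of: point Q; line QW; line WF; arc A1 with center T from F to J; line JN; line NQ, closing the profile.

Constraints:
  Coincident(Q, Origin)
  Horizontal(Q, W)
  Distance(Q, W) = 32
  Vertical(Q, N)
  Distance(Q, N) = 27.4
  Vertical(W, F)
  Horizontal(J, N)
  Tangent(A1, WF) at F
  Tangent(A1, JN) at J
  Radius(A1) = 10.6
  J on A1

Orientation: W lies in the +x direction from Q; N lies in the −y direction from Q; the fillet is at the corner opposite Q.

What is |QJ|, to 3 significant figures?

34.8

The virtual corner opposite Q is at (32.0, -27.4). The tangent condition forces TF to be normal to WF and since A1 is tangent to JN there, TJ ⟂ JN, with radius 10.6, so the center T sits 10.6 in from both sides at T = (21.4, -16.8). That places the tangent points at F = (32.0, -16.8) on WF and J = (21.4, -27.4) on JN. Then |QJ| = |J − Q| = 34.8.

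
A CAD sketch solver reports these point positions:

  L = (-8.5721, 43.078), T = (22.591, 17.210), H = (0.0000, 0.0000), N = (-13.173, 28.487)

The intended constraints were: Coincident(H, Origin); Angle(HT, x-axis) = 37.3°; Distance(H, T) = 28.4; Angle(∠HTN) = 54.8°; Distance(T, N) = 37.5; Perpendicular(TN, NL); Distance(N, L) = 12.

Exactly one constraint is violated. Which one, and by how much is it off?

Distance(N, L) = 12 — off by 3.30.

H = (0.00, 0.00) ✓; HT at 37.30° ✓; |HT| = 28.40 ✓; ∠HTN = 54.80° ✓; |TN| = 37.50 ✓; ∠(TN, NL) = 90.00° ✓; |NL| = 15.30 ✗.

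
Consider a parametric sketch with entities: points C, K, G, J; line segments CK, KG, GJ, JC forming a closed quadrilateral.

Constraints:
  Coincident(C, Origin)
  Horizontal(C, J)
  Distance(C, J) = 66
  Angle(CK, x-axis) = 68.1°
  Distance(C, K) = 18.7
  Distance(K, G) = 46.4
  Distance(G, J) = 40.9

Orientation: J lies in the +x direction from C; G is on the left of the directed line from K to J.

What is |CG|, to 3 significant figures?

61.4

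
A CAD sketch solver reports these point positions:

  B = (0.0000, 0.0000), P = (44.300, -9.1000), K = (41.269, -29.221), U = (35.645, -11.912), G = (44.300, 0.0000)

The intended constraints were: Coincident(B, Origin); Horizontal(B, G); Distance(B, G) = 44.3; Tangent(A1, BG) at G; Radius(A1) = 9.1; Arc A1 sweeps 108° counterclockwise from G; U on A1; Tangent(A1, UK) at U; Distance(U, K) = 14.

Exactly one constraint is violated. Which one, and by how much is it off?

Distance(U, K) = 14 — off by 4.20.

B = (0.00, 0.00) ✓; B.y = 0.00, G.y = 0.00 ✓; |BG| = 44.30 ✓; ∠(PG, GB) = 90.00° ✓; |PG| = 9.100 ✓; bearing(P→U) − bearing(P→G) = 108.0° ✓; |PU| = 9.100 ✓; ∠(PU, UK) = 90.00° ✓; |UK| = 18.20 ✗.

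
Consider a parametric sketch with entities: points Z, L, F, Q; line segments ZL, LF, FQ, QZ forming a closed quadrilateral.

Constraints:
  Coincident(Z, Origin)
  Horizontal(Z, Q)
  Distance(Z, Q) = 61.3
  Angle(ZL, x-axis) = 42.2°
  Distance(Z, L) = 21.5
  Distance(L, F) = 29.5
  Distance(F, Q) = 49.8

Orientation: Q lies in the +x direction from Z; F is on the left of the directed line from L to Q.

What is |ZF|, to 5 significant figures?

50.478

Checks: |LF| = 29.50 ✓; |FQ| = 49.80 ✓.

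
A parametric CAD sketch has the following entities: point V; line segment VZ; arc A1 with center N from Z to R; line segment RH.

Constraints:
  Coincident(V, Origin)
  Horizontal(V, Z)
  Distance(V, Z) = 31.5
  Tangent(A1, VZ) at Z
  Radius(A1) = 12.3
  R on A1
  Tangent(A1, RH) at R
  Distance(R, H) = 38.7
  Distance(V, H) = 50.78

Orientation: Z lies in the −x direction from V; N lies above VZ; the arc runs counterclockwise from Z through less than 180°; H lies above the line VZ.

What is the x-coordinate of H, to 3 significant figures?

-13.8

V is at the origin; VZ is horizontal with |VZ| = 31.5 and Z on the −x side, so Z = (-31.5, 0.00). The tangent condition forces NZ to be normal to VZ, so N = Z + (0, 12.3) = (-31.5, 12.3). Since NR ⟂ RH (tangency), |NH| = √(12.3² + 38.7²) = 40.6 regardless of where R sits on A1. So H lies on both circle(V, 50.78) and circle(N, 40.6); the above-VZ intersection is H = (-13.8, 48.9). R is the foot of the tangent from H: R = (-19.3, 10.6).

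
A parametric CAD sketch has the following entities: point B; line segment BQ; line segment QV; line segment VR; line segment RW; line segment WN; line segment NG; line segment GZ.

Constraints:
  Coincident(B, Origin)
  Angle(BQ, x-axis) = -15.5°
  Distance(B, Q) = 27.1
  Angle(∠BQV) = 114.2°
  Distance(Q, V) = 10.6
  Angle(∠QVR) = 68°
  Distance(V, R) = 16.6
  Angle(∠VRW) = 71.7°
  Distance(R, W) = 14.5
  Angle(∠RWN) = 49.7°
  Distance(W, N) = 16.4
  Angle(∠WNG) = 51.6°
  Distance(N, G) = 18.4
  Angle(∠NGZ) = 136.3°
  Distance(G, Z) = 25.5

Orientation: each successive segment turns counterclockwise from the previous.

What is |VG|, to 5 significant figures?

21.858

B is at the origin; BQ runs at -15.5° with length 27.1, so Q = (26.114, -7.2422). ∠BQV = 114.2° gives QV at 50.300° from the x-axis; with |QV| = 10.6, V = (32.885, 0.91348). ∠QVR = 68.0° gives VR at 162.30° from the x-axis; with |VR| = 16.6, R = (17.071, 5.9604). ∠VRW = 71.7° gives RW at -89.400° from the x-axis; with |RW| = 14.5, W = (17.223, -8.5388). ∠RWN = 49.7° gives WN at 40.900° from the x-axis; with |WN| = 16.4, N = (29.619, 2.1990). ∠WNG = 51.6° gives NG at 169.30° from the x-axis; with |NG| = 18.4, G = (11.539, 5.6152). Then |VG| = |G − V| = 21.858.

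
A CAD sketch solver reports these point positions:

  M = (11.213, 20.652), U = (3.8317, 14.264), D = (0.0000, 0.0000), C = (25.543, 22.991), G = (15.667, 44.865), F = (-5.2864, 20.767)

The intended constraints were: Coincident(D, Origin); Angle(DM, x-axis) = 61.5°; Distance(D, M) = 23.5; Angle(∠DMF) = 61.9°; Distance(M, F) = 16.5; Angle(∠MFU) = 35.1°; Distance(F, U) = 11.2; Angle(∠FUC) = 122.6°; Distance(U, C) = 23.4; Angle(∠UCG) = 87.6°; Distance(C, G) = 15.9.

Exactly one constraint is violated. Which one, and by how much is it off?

Distance(C, G) = 15.9 — off by 8.10.

D = (0.00, 0.00) ✓; DM at 61.50° ✓; |DM| = 23.50 ✓; ∠DMF = 61.90° ✓; |MF| = 16.50 ✓; ∠MFU = 35.10° ✓; |FU| = 11.20 ✓; ∠FUC = 122.6° ✓; |UC| = 23.40 ✓; ∠UCG = 87.60° ✓; |CG| = 24.00 ✗.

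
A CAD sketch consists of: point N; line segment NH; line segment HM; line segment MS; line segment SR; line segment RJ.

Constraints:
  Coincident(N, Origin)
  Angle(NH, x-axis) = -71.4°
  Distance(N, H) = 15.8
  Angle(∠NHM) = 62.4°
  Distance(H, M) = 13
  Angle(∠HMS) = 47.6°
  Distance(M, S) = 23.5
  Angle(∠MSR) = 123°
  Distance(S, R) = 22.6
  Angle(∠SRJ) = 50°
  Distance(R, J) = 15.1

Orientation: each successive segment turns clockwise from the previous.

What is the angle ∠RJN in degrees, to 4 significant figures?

113.6°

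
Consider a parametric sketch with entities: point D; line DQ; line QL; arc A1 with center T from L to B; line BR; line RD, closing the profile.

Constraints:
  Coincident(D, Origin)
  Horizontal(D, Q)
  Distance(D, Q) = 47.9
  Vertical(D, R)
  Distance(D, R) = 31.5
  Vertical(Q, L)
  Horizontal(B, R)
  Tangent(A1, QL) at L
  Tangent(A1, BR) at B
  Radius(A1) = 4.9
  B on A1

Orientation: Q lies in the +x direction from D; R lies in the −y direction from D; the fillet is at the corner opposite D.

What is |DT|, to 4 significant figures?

50.56

D is at the origin; DQ is horizontal with |DQ| = 47.9 and Q on the +x side, so Q = (47.90, 0.000). D and R share the same x with |DR| = 31.5 and R on the −y side, so R = (0.000, -31.50). The virtual corner opposite D is at (47.90, -31.50). Since A1 is tangent to QL there, TL ⟂ QL and the tangent condition forces TB to be normal to BR, with radius 4.9, so the center T sits 4.9 in from both sides at T = (43.00, -26.60). Then |DT| = |T − D| = 50.56.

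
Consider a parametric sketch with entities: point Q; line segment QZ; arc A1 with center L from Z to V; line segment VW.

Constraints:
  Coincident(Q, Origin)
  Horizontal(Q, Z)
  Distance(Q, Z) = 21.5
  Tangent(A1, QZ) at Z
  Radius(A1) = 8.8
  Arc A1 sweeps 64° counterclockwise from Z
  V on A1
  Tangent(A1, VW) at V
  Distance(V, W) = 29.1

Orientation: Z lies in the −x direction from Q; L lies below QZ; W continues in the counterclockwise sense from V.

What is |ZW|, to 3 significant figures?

37.3

Q is at the origin; QZ is horizontal with |QZ| = 21.5 and Z on the −x side, so Z = (-21.5, 0.00). A1 meets QZ tangentially, so LZ is at right angles to QZ, so L = Z + (0, -8.8) = (-21.5, -8.80). On A1, Z sits at bearing 90° from L; a 64° counterclockwise sweep puts V at bearing 154°, so V = L + 8.8·(cos 154°, sin 154°) = (-29.4, -4.94). Since A1 is tangent to VW there, LV ⟂ VW, so VW runs along (−sin 154°, cos 154°); with |VW| = 29.1, W = (-42.2, -31.1). Then |ZW| = |W − Z| = 37.3.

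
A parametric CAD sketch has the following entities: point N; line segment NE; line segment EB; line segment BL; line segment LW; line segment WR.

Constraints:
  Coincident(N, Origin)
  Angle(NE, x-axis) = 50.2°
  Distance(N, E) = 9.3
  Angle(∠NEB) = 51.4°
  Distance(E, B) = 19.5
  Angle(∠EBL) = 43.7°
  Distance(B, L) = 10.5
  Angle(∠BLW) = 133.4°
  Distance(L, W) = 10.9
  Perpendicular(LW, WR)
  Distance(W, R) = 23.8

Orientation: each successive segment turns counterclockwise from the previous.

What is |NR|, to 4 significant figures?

24.60

N is at the origin; NE runs at 50.2° with length 9.3, so E = (5.953, 7.145). ∠NEB = 51.4° gives EB at 178.8° from the x-axis; with |EB| = 19.5, B = (-13.54, 7.553). ∠EBL = 43.7° gives BL at -44.90° from the x-axis; with |BL| = 10.5, L = (-6.105, 0.1418). ∠BLW = 133.4° gives LW at 1.700° from the x-axis; with |LW| = 10.9, W = (4.790, 0.4651). LW is perpendicular to WR, so WR runs at 91.70°; with |WR| = 23.8, R = (4.084, 24.25). Then |NR| = |R − N| = 24.60.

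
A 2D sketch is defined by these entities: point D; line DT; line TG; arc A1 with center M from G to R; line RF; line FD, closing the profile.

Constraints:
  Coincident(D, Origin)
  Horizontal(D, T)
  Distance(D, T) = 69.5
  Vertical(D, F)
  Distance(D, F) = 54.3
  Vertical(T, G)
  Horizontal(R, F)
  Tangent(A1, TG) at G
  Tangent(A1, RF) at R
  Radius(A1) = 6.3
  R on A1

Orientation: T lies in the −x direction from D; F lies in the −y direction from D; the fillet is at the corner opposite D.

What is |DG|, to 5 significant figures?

84.464

D is at the origin; D and T share the same y with |DT| = 69.5 and T on the −x side, so T = (-69.500, 0.0000). D and F share the same x with |DF| = 54.3 and F on the −y side, so F = (0.0000, -54.300). The virtual corner opposite D is at (-69.500, -54.300). The tangent condition forces MG to be normal to TG and A1 meets RF tangentially, so MR is at right angles to RF, with radius 6.3, so the center M sits 6.3 in from both sides at M = (-63.200, -48.000). That places the tangent points at G = (-69.500, -48.000) on TG and R = (-63.200, -54.300) on RF. Then |DG| = |G − D| = 84.464.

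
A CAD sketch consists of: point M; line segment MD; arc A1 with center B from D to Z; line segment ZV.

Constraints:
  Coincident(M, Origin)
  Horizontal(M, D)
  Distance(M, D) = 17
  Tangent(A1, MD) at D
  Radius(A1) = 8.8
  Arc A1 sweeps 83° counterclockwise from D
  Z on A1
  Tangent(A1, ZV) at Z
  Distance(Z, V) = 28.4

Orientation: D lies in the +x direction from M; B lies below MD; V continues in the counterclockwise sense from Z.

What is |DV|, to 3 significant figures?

37.9

M is at the origin; M and D share the same y with |MD| = 17.0 and D on the +x side, so D = (17.0, 0.00). Since A1 is tangent to MD there, BD ⟂ MD, so B = D + (0, -8.8) = (17.0, -8.80). On A1, D sits at bearing 90° from B; an 83° counterclockwise sweep puts Z at bearing 173°, so Z = B + 8.8·(cos 173°, sin 173°) = (8.27, -7.73). The tangent condition forces BZ to be normal to ZV, so ZV runs along (−sin 173°, cos 173°); with |ZV| = 28.4, V = (4.80, -35.9). Then |DV| = |V − D| = 37.9.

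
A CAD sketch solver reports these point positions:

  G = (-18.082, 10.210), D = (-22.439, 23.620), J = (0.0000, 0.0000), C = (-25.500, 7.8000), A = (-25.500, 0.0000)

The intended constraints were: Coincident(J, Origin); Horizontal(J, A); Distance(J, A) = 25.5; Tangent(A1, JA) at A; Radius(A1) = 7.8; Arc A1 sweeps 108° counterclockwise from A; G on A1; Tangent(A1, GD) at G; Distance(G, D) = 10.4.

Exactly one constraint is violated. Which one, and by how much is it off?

Distance(G, D) = 10.4 — off by 3.70.

J = (0.00, 0.00) ✓; J.y = 0.00, A.y = 0.00 ✓; |JA| = 25.50 ✓; ∠(CA, AJ) = 90.00° ✓; |CA| = 7.800 ✓; bearing(C→G) − bearing(C→A) = 108.0° ✓; |CG| = 7.800 ✓; ∠(CG, GD) = 90.00° ✓; |GD| = 14.10 ✗.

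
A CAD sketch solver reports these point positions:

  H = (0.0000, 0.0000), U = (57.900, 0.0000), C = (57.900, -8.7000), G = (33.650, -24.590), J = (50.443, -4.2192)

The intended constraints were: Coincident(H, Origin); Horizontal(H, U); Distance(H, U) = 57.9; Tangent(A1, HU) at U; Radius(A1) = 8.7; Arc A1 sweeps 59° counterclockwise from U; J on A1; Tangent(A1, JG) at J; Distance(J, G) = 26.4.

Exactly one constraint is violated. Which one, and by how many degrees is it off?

Tangent(A1, JG) at J — off by 8.50°.

H = (0.00, 0.00) ✓; H.y = 0.00, U.y = 0.00 ✓; |HU| = 57.90 ✓; ∠(CU, UH) = 90.00° ✓; |CU| = 8.700 ✓; bearing(C→J) − bearing(C→U) = 59.00° ✓; |CJ| = 8.700 ✓; ∠(CJ, JG) = 98.50° ✗; |JG| = 26.40 ✓.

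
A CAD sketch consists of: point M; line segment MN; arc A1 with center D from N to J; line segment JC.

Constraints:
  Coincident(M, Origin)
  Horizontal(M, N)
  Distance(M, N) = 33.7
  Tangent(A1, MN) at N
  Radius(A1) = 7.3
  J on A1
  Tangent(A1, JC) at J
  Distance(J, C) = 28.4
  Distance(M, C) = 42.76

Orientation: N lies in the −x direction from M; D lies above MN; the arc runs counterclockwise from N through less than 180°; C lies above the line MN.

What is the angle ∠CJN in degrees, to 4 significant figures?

137.0°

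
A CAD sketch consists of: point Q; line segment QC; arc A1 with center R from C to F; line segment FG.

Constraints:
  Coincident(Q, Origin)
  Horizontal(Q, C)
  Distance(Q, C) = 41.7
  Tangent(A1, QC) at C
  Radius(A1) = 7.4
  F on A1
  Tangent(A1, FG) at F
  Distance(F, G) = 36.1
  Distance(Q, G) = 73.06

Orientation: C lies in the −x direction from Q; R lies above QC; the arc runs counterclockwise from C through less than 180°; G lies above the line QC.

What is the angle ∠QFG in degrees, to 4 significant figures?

155.2°

Q is at the origin; QC is horizontal with |QC| = 41.7 and C on the −x side, so C = (-41.70, 0.000). Tangency of A1 to QC means the radius RC is perpendicular to QC, so R = C + (0, 7.4) = (-41.70, 7.400). Since RF ⟂ FG (tangency), |RG| = √(7.4² + 36.1²) = 36.85 regardless of where F sits on A1. So G lies on both circle(Q, 73.06) and circle(R, 36.85); the above-QC intersection is G = (-62.52, 37.81). F is the foot of the tangent from G: F = (-36.56, 12.72).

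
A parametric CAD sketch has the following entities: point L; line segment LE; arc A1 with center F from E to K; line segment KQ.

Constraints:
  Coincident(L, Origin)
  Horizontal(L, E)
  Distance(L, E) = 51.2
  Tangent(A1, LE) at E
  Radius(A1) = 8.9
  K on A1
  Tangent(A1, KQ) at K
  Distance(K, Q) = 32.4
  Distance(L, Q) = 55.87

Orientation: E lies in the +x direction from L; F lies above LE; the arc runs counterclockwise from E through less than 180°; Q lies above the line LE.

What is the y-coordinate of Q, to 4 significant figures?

40.15

L is at the origin; LE is horizontal with |LE| = 51.2 and E on the +x side, so E = (51.20, 0.000). The tangent condition forces FE to be normal to LE, so F = E + (0, 8.9) = (51.20, 8.900). Since FK ⟂ KQ (tangency), |FQ| = √(8.9² + 32.4²) = 33.60 regardless of where K sits on A1. So Q lies on both circle(L, 55.87) and circle(F, 33.60); the above-LE intersection is Q = (38.85, 40.15). K is the foot of the tangent from Q: K = (58.32, 14.25).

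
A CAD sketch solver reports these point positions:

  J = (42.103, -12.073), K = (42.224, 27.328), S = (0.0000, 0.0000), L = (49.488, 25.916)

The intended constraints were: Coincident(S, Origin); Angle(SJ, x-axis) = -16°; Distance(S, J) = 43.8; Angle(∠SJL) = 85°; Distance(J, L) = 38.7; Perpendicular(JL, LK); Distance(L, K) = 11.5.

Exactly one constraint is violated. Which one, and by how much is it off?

Distance(L, K) = 11.5 — off by 4.10.

S = (0.00, 0.00) ✓; SJ at -16.00° ✓; |SJ| = 43.80 ✓; ∠SJL = 85.00° ✓; |JL| = 38.70 ✓; ∠(JL, LK) = 90.00° ✓; |LK| = 7.400 ✗.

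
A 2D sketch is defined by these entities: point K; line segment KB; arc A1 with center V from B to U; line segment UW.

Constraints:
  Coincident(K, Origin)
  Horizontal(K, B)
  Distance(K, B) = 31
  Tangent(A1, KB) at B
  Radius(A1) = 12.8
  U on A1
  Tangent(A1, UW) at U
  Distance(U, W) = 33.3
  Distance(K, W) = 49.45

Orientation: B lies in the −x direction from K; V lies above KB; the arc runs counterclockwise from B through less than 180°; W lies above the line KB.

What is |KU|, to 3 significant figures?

22.2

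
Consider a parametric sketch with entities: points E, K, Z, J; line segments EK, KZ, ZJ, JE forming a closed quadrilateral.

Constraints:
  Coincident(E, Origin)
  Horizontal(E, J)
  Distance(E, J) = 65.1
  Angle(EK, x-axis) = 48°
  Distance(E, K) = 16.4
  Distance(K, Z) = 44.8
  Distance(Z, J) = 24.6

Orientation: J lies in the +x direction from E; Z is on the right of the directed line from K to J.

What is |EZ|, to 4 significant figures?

48.67

Checks: |KZ| = 44.80 ✓; |ZJ| = 24.60 ✓.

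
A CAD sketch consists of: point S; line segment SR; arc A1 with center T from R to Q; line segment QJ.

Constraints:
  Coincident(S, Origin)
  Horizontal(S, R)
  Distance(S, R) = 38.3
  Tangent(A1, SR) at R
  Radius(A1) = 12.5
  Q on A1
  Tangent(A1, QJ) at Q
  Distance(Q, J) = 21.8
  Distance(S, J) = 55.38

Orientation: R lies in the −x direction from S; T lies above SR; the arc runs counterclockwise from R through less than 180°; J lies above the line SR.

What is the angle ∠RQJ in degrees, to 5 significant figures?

117.30°

S is at the origin; SR is horizontal with |SR| = 38.3 and R on the −x side, so R = (-38.300, 0.0000). Since A1 is tangent to SR there, TR ⟂ SR, so T = R + (0, 12.5) = (-38.300, 12.500). Since TQ ⟂ QJ (tangency), |TJ| = √(12.5² + 21.8²) = 25.129 regardless of where Q sits on A1. So J lies on both circle(S, 55.38) and circle(T, 25.129); the above-SR intersection is J = (-40.742, 37.511). Q is the foot of the tangent from J: Q = (-28.112, 19.742).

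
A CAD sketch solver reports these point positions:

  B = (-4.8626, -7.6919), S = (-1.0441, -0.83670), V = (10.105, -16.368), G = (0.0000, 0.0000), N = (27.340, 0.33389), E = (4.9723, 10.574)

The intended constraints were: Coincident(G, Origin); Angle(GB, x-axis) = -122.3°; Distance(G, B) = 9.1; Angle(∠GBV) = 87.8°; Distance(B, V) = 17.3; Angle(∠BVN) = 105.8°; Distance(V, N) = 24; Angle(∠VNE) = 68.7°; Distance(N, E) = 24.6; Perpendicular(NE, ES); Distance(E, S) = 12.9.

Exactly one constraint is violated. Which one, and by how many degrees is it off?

Perpendicular(NE, ES) — off by 3.20°.

G = (0.00, 0.00) ✓; GB at -122.3° ✓; |GB| = 9.100 ✓; ∠GBV = 87.80° ✓; |BV| = 17.30 ✓; ∠BVN = 105.8° ✓; |VN| = 24.00 ✓; ∠VNE = 68.70° ✓; |NE| = 24.60 ✓; ∠(NE, ES) = 86.80° ✗; |ES| = 12.90 ✓.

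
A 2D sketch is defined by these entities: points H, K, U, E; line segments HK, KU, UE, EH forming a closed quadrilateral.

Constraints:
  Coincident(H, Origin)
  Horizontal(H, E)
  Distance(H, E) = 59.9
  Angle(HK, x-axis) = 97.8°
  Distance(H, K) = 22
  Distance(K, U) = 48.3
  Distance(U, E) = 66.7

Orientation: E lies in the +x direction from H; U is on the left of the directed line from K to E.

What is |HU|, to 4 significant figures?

65.11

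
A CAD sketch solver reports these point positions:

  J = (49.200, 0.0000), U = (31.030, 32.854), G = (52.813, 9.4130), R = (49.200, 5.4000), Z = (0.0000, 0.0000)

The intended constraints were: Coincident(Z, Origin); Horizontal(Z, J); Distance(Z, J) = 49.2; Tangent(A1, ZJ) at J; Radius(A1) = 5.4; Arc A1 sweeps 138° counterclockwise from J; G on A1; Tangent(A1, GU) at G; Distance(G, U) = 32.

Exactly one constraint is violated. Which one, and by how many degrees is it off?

Tangent(A1, GU) at G — off by 5.10°.

Z = (0.00, 0.00) ✓; Z.y = 0.00, J.y = 0.00 ✓; |ZJ| = 49.20 ✓; ∠(RJ, JZ) = 90.00° ✓; |RJ| = 5.400 ✓; bearing(R→G) − bearing(R→J) = 138.0° ✓; |RG| = 5.400 ✓; ∠(RG, GU) = 95.10° ✗; |GU| = 32.00 ✓.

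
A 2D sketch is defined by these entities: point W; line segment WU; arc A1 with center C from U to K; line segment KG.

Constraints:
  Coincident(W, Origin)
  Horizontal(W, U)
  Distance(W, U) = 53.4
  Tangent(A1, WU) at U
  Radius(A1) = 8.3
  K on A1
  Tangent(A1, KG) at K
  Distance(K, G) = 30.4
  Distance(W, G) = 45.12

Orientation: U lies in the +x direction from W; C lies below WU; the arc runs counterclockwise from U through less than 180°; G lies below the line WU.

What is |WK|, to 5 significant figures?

46.228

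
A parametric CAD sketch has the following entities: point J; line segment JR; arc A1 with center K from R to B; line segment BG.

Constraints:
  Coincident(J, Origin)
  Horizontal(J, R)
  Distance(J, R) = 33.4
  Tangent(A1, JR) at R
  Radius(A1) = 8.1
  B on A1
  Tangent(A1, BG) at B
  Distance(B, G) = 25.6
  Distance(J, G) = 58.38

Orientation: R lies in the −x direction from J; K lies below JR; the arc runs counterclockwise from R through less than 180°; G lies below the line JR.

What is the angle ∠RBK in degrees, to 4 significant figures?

56.75°

Checks: |KB| = 8.100 ✓; ∠(KB, BG) = 90.00° ✓; |BG| = 25.60 ✓; |JG| = 58.38 ✓.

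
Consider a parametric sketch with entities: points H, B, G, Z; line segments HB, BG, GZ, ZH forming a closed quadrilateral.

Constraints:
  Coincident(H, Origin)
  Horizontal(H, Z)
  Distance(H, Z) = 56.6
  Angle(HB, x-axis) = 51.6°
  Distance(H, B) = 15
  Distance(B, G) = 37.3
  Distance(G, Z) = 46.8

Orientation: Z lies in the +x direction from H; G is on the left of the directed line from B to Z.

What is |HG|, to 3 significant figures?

52.3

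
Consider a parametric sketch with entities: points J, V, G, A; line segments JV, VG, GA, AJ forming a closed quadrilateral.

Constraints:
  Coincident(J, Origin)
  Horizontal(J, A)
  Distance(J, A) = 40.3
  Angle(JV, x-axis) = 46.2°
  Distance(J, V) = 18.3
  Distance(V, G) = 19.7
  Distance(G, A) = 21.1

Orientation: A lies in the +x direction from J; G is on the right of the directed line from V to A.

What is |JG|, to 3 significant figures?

20.5

J is at the origin; JA is horizontal with |JA| = 40.3 and A in +x, so A = (40.3, 0). JV runs at 46.2° with |JV| = 18.3, so V = (12.7, 13.2). G is determined by |VG| = 19.7 and |GA| = 21.1 together: it lies at the intersection of circle(V, 19.7) and circle(A, 21.1). With |VA| = 30.6, the foot of the radical line on VA is 14.4 from V and the perpendicular offset is √(19.7² − 14.4²) = 13.5. Taking the right-of-VA solution: G = (19.8, -5.14).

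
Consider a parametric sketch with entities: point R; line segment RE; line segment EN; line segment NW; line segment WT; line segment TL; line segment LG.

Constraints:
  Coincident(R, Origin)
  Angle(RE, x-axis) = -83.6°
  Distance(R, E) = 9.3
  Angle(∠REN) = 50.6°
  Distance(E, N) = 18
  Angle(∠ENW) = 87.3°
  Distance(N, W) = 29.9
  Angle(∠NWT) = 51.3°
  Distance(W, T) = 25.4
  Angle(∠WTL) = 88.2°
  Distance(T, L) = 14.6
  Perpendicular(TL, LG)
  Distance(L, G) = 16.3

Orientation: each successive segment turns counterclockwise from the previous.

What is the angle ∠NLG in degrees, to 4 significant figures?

56.25°

∠WTL = 88.2° gives TL at -1.000° from the x-axis; with |TL| = 14.6, L = (4.549, -2.150). TL is perpendicular to LG, so LG runs at 89.00°; with |LG| = 16.3, G = (4.833, 14.15). Then cos ∠NLG = LN·LG / (|LN||LG|), giving 56.25°.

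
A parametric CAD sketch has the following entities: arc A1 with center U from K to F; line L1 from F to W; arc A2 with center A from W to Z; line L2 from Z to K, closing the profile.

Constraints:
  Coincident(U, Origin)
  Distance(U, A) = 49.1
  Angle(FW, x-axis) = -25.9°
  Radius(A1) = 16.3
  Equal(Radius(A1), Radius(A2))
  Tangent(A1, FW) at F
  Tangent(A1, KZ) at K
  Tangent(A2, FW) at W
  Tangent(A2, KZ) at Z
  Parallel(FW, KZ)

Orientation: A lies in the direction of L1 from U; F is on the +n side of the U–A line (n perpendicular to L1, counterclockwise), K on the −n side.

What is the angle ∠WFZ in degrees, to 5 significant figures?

33.582°

The slot axis is L1's direction at -25.9°, so u = (cos -25.9°, sin -25.9°) = (0.89956, -0.43680) and n = (−sin -25.9°, cos -25.9°) = (0.43680, 0.89956). U is at the origin and A lies 49.1 along u from U, so A = 49.1·u = (44.168, -21.447). Tangency of A1 to both parallel lines with radius 16.3 puts F and K at U ± 16.3·n: F = (7.1199, 14.663), K = (-7.1199, -14.663). Equal radii place W and Z the same way about A: W = A + 16.3·n = (51.288, -6.7842), Z = A − 16.3·n = (37.048, -36.110). Then cos ∠WFZ = FW·FZ / (|FW||FZ|), giving 33.582°.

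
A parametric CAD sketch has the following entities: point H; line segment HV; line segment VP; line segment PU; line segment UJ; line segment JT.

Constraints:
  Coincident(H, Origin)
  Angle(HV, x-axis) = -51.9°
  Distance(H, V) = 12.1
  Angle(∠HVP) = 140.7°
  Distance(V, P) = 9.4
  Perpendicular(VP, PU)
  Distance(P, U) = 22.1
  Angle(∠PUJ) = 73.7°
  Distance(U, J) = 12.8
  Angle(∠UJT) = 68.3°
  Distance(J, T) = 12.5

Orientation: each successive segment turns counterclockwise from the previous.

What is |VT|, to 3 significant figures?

9.90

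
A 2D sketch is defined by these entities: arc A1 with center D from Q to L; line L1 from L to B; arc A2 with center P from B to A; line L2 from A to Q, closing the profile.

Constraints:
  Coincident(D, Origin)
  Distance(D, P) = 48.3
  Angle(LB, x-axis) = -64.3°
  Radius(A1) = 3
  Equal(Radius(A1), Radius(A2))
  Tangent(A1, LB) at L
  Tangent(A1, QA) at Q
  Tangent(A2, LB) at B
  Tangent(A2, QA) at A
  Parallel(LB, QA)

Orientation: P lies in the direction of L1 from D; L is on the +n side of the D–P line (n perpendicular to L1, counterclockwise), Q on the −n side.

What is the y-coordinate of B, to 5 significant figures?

-42.221

The slot axis is L1's direction at -64.3°, so u = (cos -64.3°, sin -64.3°) = (0.43366, -0.90108) and n = (−sin -64.3°, cos -64.3°) = (0.90108, 0.43366). D is at the origin and P lies 48.3 along u from D, so P = 48.3·u = (20.946, -43.522). Tangency of A1 to both parallel lines with radius 3.0 puts L and Q at D ± 3.0·n: L = (2.7032, 1.3010), Q = (-2.7032, -1.3010). Equal radii place B and A the same way about P: B = P + 3.0·n = (23.649, -42.221), A = P − 3.0·n = (18.243, -44.823). So B.y = -42.221.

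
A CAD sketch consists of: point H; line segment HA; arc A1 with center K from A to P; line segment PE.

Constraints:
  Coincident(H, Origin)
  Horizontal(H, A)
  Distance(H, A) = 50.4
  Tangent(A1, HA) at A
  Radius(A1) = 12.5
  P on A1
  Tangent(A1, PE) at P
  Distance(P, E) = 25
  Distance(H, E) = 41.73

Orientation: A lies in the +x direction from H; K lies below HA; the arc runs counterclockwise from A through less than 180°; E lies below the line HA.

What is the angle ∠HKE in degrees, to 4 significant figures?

53.26°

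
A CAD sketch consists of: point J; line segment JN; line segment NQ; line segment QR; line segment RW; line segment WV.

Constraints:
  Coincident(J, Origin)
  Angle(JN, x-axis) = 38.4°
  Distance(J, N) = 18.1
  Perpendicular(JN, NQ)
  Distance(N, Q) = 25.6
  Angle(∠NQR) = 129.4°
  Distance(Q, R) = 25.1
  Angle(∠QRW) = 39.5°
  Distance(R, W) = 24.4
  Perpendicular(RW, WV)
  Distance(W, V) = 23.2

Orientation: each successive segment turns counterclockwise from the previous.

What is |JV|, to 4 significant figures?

34.22

∠QRW = 39.5° gives RW at -40.50° from the x-axis; with |RW| = 24.4, W = (-8.259, 15.90). The perpendicularity gives WV at right angles to RW, so WV runs at 49.50°; with |WV| = 23.2, V = (6.808, 33.54). Then |JV| = |V − J| = 34.22.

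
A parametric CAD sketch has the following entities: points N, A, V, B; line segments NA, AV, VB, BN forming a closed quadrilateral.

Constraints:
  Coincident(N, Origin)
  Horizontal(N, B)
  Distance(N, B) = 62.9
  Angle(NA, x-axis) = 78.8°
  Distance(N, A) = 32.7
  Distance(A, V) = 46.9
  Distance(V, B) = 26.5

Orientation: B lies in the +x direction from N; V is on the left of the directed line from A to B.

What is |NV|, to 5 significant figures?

58.016

N is at the origin; NB is horizontal with |NB| = 62.9 and B in +x, so B = (62.9, 0). NA runs at 78.8° with |NA| = 32.7, so A = (6.3515, 32.077). V is determined by |AV| = 46.9 and |VB| = 26.5 together: it lies at the intersection of circle(A, 46.9) and circle(B, 26.5). With |AB| = 65.013, the foot of the radical line on AB is 44.022 from A and the perpendicular offset is √(46.9² − 44.022²) = 16.175. Taking the left-of-AB solution: V = (52.623, 24.426).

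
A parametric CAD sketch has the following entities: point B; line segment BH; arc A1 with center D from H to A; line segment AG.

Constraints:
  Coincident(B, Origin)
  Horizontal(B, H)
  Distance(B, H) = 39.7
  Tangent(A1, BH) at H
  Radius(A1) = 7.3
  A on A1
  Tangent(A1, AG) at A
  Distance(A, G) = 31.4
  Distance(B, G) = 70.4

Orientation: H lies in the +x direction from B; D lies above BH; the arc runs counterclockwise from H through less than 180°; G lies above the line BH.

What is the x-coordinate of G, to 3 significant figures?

64.8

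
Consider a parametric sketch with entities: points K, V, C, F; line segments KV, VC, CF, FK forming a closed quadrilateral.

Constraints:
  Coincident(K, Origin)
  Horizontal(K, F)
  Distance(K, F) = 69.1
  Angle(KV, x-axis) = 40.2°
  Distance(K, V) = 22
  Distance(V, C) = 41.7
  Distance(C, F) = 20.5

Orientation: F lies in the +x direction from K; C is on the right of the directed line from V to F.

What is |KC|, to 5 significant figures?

51.916

Checks: K = (0.00, 0.00) ✓; |VC| = 41.70 ✓; |CF| = 20.50 ✓.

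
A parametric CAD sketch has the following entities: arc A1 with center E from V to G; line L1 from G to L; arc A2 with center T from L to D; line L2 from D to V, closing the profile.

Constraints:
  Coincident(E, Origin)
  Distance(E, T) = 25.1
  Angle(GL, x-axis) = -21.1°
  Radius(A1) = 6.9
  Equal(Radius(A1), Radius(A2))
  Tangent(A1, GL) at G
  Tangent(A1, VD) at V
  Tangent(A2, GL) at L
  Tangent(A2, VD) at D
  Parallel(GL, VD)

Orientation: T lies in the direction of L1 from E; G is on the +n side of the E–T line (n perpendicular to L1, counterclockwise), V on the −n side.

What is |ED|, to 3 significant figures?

26.0

Tangency of A1 to both parallel lines with radius 6.9 puts G and V at E ± 6.9·n: G = (2.48, 6.44), V = (-2.48, -6.44). Equal radii place L and D the same way about T: L = T + 6.9·n = (25.9, -2.60), D = T − 6.9·n = (20.9, -15.5). Then |ED| = |D − E| = 26.0.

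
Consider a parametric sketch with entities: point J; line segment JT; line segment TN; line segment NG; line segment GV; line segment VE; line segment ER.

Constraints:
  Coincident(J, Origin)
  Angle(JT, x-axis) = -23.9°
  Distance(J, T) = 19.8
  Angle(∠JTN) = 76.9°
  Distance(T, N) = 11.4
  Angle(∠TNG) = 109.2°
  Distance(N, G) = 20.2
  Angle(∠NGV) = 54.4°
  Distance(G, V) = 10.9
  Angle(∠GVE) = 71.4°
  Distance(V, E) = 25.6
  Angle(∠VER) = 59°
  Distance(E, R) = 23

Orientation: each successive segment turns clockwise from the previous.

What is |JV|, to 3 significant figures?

4.52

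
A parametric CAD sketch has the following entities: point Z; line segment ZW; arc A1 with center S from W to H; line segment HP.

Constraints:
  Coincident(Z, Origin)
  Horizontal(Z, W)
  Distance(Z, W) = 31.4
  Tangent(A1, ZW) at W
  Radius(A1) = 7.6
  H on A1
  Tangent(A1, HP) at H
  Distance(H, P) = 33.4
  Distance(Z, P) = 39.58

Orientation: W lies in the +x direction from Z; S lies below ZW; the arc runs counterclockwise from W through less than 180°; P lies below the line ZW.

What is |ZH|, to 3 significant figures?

24.7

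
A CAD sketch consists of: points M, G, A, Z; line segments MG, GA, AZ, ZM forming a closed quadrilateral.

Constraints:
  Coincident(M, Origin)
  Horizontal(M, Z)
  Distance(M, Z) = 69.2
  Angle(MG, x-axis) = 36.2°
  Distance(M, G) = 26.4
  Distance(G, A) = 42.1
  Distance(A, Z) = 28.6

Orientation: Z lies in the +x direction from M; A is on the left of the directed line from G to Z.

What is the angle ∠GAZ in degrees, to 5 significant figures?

88.734°

Checks: MG at 36.20° ✓; |GA| = 42.10 ✓; |AZ| = 28.60 ✓.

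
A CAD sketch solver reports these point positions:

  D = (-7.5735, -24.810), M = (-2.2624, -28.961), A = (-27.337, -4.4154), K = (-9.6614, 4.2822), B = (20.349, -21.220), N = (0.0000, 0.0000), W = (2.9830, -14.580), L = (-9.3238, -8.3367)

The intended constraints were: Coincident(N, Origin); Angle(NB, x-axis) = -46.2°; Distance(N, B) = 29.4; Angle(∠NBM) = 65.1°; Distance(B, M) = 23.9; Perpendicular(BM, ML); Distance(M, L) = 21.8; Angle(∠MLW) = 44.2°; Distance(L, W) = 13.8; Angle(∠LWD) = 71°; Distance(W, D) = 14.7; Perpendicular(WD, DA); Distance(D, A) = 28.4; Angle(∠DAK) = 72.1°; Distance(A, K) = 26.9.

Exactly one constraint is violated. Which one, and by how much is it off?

Distance(A, K) = 26.9 — off by 7.20.

N = (0.00, 0.00) ✓; NB at -46.20° ✓; |NB| = 29.40 ✓; ∠NBM = 65.10° ✓; |BM| = 23.90 ✓; ∠(BM, ML) = 90.00° ✓; |ML| = 21.80 ✓; ∠MLW = 44.20° ✓; |LW| = 13.80 ✓; ∠LWD = 71.00° ✓; |WD| = 14.70 ✓; ∠(WD, DA) = 90.00° ✓; |DA| = 28.40 ✓; ∠DAK = 72.10° ✓; |AK| = 19.70 ✗.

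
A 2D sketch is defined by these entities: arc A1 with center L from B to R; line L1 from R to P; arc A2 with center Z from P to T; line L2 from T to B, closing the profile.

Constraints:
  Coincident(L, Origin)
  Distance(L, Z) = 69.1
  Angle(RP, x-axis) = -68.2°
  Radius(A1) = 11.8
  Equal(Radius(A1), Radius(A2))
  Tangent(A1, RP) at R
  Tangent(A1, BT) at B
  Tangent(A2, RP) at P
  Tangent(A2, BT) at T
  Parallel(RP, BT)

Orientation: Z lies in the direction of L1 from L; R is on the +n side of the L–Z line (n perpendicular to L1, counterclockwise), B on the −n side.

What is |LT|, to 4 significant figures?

70.10

The slot axis is L1's direction at -68.2°, so u = (cos -68.2°, sin -68.2°) = (0.3714, -0.9285) and n = (−sin -68.2°, cos -68.2°) = (0.9285, 0.3714). L is at the origin and Z lies 69.1 along u from L, so Z = 69.1·u = (25.66, -64.16). Tangency of A1 to both parallel lines with radius 11.8 puts R and B at L ± 11.8·n: R = (10.96, 4.382), B = (-10.96, -4.382). Equal radii place P and T the same way about Z: P = Z + 11.8·n = (36.62, -59.78), T = Z − 11.8·n = (14.71, -68.54). Then |LT| = |T − L| = 70.10.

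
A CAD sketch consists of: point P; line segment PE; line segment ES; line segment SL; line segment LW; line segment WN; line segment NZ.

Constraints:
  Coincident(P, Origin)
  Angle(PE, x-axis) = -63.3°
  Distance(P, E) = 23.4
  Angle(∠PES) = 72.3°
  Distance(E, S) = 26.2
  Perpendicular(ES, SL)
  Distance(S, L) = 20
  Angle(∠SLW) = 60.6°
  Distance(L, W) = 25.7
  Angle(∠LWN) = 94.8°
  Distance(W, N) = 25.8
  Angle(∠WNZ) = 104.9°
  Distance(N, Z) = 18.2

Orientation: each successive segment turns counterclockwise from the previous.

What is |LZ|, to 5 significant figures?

33.602

∠LWN = 94.8° gives WN at -21.000° from the x-axis; with |WN| = 25.8, N = (32.156, -22.210). ∠WNZ = 104.9° gives NZ at 54.100° from the x-axis; with |NZ| = 18.2, Z = (42.828, -7.4669). Then |LZ| = |Z − L| = 33.602.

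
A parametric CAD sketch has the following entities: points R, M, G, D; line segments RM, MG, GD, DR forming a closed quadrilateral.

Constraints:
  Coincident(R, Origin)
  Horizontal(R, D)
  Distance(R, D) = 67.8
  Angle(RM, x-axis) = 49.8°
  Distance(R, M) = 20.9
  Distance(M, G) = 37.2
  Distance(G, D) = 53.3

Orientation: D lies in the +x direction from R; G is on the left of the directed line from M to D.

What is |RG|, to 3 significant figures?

58.1

R is at the origin; R and D share the same y with |RD| = 67.8 and D in +x, so D = (67.8, 0). RM runs at 49.8° with |RM| = 20.9, so M = (13.5, 16.0). G is determined by |MG| = 37.2 and |GD| = 53.3 together: it lies at the intersection of circle(M, 37.2) and circle(D, 53.3). With |MD| = 56.6, the foot of the radical line on MD is 15.4 from M and the perpendicular offset is √(37.2² − 15.4²) = 33.8. Taking the left-of-MD solution: G = (37.8, 44.1).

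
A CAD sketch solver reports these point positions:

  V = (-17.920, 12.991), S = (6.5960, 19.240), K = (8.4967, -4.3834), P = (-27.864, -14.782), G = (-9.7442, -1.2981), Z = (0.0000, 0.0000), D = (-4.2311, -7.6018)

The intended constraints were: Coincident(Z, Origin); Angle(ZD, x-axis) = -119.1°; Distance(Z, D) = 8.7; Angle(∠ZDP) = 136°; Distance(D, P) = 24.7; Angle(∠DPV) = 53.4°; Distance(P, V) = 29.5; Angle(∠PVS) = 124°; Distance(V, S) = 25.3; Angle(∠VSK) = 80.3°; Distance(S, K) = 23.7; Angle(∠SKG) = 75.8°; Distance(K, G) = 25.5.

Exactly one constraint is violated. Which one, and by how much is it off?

Distance(K, G) = 25.5 — off by 7.00.

Z = (0.00, 0.00) ✓; ZD at -119.1° ✓; |ZD| = 8.700 ✓; ∠ZDP = 136.0° ✓; |DP| = 24.70 ✓; ∠DPV = 53.40° ✓; |PV| = 29.50 ✓; ∠PVS = 124.0° ✓; |VS| = 25.30 ✓; ∠VSK = 80.30° ✓; |SK| = 23.70 ✓; ∠SKG = 75.80° ✓; |KG| = 18.50 ✗.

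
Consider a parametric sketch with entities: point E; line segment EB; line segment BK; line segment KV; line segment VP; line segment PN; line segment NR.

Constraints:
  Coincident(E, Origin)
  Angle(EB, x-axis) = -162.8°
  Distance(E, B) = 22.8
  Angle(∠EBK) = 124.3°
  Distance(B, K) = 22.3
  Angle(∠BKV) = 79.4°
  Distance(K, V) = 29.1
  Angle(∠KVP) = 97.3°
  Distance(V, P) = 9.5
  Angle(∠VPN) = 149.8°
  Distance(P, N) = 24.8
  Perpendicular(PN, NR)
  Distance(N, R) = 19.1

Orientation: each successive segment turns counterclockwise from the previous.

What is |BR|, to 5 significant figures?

3.0965

∠VPN = 149.8° gives PN at 106.40° from the x-axis; with |PN| = 24.8, N = (-4.1605, 1.6662). PN ⟂ NR, so NR runs at -163.60°; with |NR| = 19.1, R = (-22.483, -3.7265). Then |BR| = |R − B| = 3.0965.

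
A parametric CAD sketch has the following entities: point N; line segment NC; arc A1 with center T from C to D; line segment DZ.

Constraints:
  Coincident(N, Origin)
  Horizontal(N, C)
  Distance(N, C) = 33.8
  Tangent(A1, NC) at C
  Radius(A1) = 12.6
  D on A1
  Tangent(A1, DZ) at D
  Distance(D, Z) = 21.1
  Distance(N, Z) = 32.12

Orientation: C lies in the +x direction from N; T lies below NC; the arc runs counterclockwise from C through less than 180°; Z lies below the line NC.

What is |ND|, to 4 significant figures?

23.48

Checks: |NC| = 33.80 ✓; |TD| = 12.60 ✓; ∠(TD, DZ) = 90.00° ✓; |DZ| = 21.10 ✓; |NZ| = 32.12 ✓.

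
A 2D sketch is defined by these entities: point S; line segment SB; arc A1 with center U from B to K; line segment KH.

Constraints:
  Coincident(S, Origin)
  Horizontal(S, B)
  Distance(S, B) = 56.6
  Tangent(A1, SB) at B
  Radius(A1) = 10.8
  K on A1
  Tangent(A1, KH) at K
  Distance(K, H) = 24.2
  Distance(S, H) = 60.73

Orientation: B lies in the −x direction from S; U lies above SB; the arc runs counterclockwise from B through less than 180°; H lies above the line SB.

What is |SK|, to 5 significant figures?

47.451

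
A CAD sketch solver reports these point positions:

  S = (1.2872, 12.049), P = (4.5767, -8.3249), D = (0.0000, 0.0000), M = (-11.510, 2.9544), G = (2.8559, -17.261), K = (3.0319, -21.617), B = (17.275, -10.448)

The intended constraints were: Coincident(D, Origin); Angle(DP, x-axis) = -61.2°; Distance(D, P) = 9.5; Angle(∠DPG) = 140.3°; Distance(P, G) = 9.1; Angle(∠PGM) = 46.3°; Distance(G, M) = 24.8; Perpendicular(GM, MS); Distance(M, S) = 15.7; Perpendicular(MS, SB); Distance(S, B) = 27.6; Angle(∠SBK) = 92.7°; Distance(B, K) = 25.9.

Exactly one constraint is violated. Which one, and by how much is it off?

Distance(B, K) = 25.9 — off by 7.80.

D = (0.00, 0.00) ✓; DP at -61.20° ✓; |DP| = 9.500 ✓; ∠DPG = 140.3° ✓; |PG| = 9.100 ✓; ∠PGM = 46.30° ✓; |GM| = 24.80 ✓; ∠(GM, MS) = 90.00° ✓; |MS| = 15.70 ✓; ∠(MS, SB) = 90.00° ✓; |SB| = 27.60 ✓; ∠SBK = 92.70° ✓; |BK| = 18.10 ✗.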